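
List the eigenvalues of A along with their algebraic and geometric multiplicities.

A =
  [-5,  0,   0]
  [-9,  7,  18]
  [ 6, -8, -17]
λ = -5: alg = 3, geom = 2

Step 1 — factor the characteristic polynomial to read off the algebraic multiplicities:
  χ_A(x) = (x + 5)^3

Step 2 — compute geometric multiplicities via the rank-nullity identity g(λ) = n − rank(A − λI):
  rank(A − (-5)·I) = 1, so dim ker(A − (-5)·I) = n − 1 = 2

Summary:
  λ = -5: algebraic multiplicity = 3, geometric multiplicity = 2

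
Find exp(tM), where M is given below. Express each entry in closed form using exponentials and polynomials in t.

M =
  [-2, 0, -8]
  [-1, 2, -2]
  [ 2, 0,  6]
e^{tM} =
  [-4*t*exp(2*t) + exp(2*t), 0, -8*t*exp(2*t)]
  [-t*exp(2*t), exp(2*t), -2*t*exp(2*t)]
  [2*t*exp(2*t), 0, 4*t*exp(2*t) + exp(2*t)]

Strategy: write M = P · J · P⁻¹ where J is a Jordan canonical form, so e^{tM} = P · e^{tJ} · P⁻¹, and e^{tJ} can be computed block-by-block.

M has Jordan form
J =
  [2, 1, 0]
  [0, 2, 0]
  [0, 0, 2]
(up to reordering of blocks).

Per-block formulas:
  For a 1×1 block at λ = 2: exp(t · [2]) = [e^(2t)].
  For a 2×2 Jordan block J_2(2): exp(t · J_2(2)) = e^(2t)·(I + t·N), where N is the 2×2 nilpotent shift.

After assembling e^{tJ} and conjugating by P, we get:

e^{tM} =
  [-4*t*exp(2*t) + exp(2*t), 0, -8*t*exp(2*t)]
  [-t*exp(2*t), exp(2*t), -2*t*exp(2*t)]
  [2*t*exp(2*t), 0, 4*t*exp(2*t) + exp(2*t)]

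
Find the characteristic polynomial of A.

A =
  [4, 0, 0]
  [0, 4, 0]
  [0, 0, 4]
x^3 - 12*x^2 + 48*x - 64

Expanding det(x·I − A) (e.g. by cofactor expansion or by noting that A is similar to its Jordan form J, which has the same characteristic polynomial as A) gives
  χ_A(x) = x^3 - 12*x^2 + 48*x - 64
which factors as (x - 4)^3. The eigenvalues (with algebraic multiplicities) are λ = 4 with multiplicity 3.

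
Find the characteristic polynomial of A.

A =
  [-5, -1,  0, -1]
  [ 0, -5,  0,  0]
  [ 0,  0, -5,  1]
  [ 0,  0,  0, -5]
x^4 + 20*x^3 + 150*x^2 + 500*x + 625

Expanding det(x·I − A) (e.g. by cofactor expansion or by noting that A is similar to its Jordan form J, which has the same characteristic polynomial as A) gives
  χ_A(x) = x^4 + 20*x^3 + 150*x^2 + 500*x + 625
which factors as (x + 5)^4. The eigenvalues (with algebraic multiplicities) are λ = -5 with multiplicity 4.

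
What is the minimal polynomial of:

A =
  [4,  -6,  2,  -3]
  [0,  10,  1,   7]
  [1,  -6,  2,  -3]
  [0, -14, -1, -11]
x^4 - 5*x^3 - 9*x^2 + 81*x - 108

The characteristic polynomial is χ_A(x) = (x - 3)^3*(x + 4), so the eigenvalues are known. The minimal polynomial is
  m_A(x) = Π_λ (x − λ)^{k_λ}
where k_λ is the size of the *largest* Jordan block for λ (equivalently, the smallest k with (A − λI)^k v = 0 for every generalised eigenvector v of λ).

  λ = -4: largest Jordan block has size 1, contributing (x + 4)
  λ = 3: largest Jordan block has size 3, contributing (x − 3)^3

So m_A(x) = (x - 3)^3*(x + 4) = x^4 - 5*x^3 - 9*x^2 + 81*x - 108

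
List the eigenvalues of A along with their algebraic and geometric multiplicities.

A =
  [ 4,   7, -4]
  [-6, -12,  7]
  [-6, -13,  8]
λ = -2: alg = 1, geom = 1; λ = 1: alg = 2, geom = 1

Step 1 — factor the characteristic polynomial to read off the algebraic multiplicities:
  χ_A(x) = (x - 1)^2*(x + 2)

Step 2 — compute geometric multiplicities via the rank-nullity identity g(λ) = n − rank(A − λI):
  rank(A − (-2)·I) = 2, so dim ker(A − (-2)·I) = n − 2 = 1
  rank(A − (1)·I) = 2, so dim ker(A − (1)·I) = n − 2 = 1

Summary:
  λ = -2: algebraic multiplicity = 1, geometric multiplicity = 1
  λ = 1: algebraic multiplicity = 2, geometric multiplicity = 1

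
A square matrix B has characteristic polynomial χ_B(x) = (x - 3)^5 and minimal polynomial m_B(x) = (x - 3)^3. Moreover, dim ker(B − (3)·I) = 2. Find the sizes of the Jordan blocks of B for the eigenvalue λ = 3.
Block sizes for λ = 3: [3, 2]

Step 1 — from the characteristic polynomial, algebraic multiplicity of λ = 3 is 5. From dim ker(B − (3)·I) = 2, there are exactly 2 Jordan blocks for λ = 3.
Step 2 — from the minimal polynomial, the factor (x − 3)^3 tells us the largest block for λ = 3 has size 3.
Step 3 — with total size 5, 2 blocks, and largest block 3, the block sizes (in nonincreasing order) are [3, 2].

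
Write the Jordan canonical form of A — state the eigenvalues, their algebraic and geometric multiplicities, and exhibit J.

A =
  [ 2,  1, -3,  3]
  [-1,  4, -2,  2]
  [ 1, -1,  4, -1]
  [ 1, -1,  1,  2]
J_3(3) ⊕ J_1(3)

The characteristic polynomial is
  det(x·I − A) = x^4 - 12*x^3 + 54*x^2 - 108*x + 81 = (x - 3)^4

Eigenvalues and multiplicities (the geometric multiplicity of λ is n − rank(A − λI), which equals the number of Jordan blocks for λ):
  λ = 3: algebraic multiplicity = 4, geometric multiplicity = 2

Determining the block sizes for each eigenvalue:
  λ = 3: with am = 4 and gm = 2, the partition is not yet determined (e.g. several partitions of 4 into 2 parts exist). Let N = A − (3)·I. Computing rank(N^1) = 2, rank(N^2) = 1, rank(N^3) = 0; the number of blocks of size ≥ j is rank(N^{j−1}) − rank(N^j), giving [2, 1, 1]. So we have 1 block(s) of size 3, 1 block(s) of size 1 → block sizes [3, 1]

Assembling the blocks gives a Jordan form
J =
  [3, 1, 0, 0]
  [0, 3, 1, 0]
  [0, 0, 3, 0]
  [0, 0, 0, 3]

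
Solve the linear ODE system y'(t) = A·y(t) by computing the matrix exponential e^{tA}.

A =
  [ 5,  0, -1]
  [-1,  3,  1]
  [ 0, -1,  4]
e^{tA} =
  [t^2*exp(4*t)/2 + t*exp(4*t) + exp(4*t), t^2*exp(4*t)/2, -t^2*exp(4*t)/2 - t*exp(4*t)]
  [-t*exp(4*t), -t*exp(4*t) + exp(4*t), t*exp(4*t)]
  [t^2*exp(4*t)/2, t^2*exp(4*t)/2 - t*exp(4*t), -t^2*exp(4*t)/2 + exp(4*t)]

Strategy: write A = P · J · P⁻¹ where J is a Jordan canonical form, so e^{tA} = P · e^{tJ} · P⁻¹, and e^{tJ} can be computed block-by-block.

A has Jordan form
J =
  [4, 1, 0]
  [0, 4, 1]
  [0, 0, 4]
(up to reordering of blocks).

Per-block formulas:
  For a 3×3 Jordan block J_3(4): exp(t · J_3(4)) = e^(4t)·(I + t·N + (t^2/2)·N^2), where N is the 3×3 nilpotent shift.

After assembling e^{tJ} and conjugating by P, we get:

e^{tA} =
  [t^2*exp(4*t)/2 + t*exp(4*t) + exp(4*t), t^2*exp(4*t)/2, -t^2*exp(4*t)/2 - t*exp(4*t)]
  [-t*exp(4*t), -t*exp(4*t) + exp(4*t), t*exp(4*t)]
  [t^2*exp(4*t)/2, t^2*exp(4*t)/2 - t*exp(4*t), -t^2*exp(4*t)/2 + exp(4*t)]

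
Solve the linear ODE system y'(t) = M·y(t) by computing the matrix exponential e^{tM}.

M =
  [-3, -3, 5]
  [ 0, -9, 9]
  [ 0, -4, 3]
e^{tM} =
  [exp(-3*t), -t^2*exp(-3*t) - 3*t*exp(-3*t), 3*t^2*exp(-3*t)/2 + 5*t*exp(-3*t)]
  [0, -6*t*exp(-3*t) + exp(-3*t), 9*t*exp(-3*t)]
  [0, -4*t*exp(-3*t), 6*t*exp(-3*t) + exp(-3*t)]

Strategy: write M = P · J · P⁻¹ where J is a Jordan canonical form, so e^{tM} = P · e^{tJ} · P⁻¹, and e^{tJ} can be computed block-by-block.

M has Jordan form
J =
  [-3,  1,  0]
  [ 0, -3,  1]
  [ 0,  0, -3]
(up to reordering of blocks).

Per-block formulas:
  For a 3×3 Jordan block J_3(-3): exp(t · J_3(-3)) = e^(-3t)·(I + t·N + (t^2/2)·N^2), where N is the 3×3 nilpotent shift.

After assembling e^{tJ} and conjugating by P, we get:

e^{tM} =
  [exp(-3*t), -t^2*exp(-3*t) - 3*t*exp(-3*t), 3*t^2*exp(-3*t)/2 + 5*t*exp(-3*t)]
  [0, -6*t*exp(-3*t) + exp(-3*t), 9*t*exp(-3*t)]
  [0, -4*t*exp(-3*t), 6*t*exp(-3*t) + exp(-3*t)]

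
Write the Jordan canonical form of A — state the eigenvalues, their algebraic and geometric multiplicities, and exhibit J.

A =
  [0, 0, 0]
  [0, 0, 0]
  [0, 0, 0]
J_1(0) ⊕ J_1(0) ⊕ J_1(0)

The characteristic polynomial is
  det(x·I − A) = x^3

Eigenvalues and multiplicities (the geometric multiplicity of λ is n − rank(A − λI), which equals the number of Jordan blocks for λ):
  λ = 0: algebraic multiplicity = 3, geometric multiplicity = 3

Determining the block sizes for each eigenvalue:
  λ = 0: gm = am = 3, so every block has size 1 → block sizes [1, 1, 1]

Assembling the blocks gives a Jordan form
J =
  [0, 0, 0]
  [0, 0, 0]
  [0, 0, 0]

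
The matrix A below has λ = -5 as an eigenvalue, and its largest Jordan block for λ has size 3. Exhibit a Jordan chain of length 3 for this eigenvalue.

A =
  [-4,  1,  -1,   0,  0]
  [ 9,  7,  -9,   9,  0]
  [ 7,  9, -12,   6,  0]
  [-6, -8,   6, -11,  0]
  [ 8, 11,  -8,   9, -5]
A Jordan chain for λ = -5 of length 3:
v_1 = (3, 0, 3, 0, -3)ᵀ
v_2 = (1, 9, 7, -6, 8)ᵀ
v_3 = (1, 0, 0, 0, 0)ᵀ

Let N = A − (-5)·I. We want v_3 with N^3 v_3 = 0 but N^2 v_3 ≠ 0; then v_{j-1} := N · v_j for j = 3, …, 2.

Pick v_3 = (1, 0, 0, 0, 0)ᵀ.
Then v_2 = N · v_3 = (1, 9, 7, -6, 8)ᵀ.
Then v_1 = N · v_2 = (3, 0, 3, 0, -3)ᵀ.

Sanity check: (A − (-5)·I) v_1 = (0, 0, 0, 0, 0)ᵀ = 0. ✓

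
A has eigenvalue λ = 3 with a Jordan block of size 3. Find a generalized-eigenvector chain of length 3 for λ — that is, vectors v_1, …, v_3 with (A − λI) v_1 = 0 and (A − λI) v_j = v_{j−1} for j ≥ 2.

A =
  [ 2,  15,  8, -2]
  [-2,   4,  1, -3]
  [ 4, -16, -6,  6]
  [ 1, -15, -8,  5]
A Jordan chain for λ = 3 of length 3:
v_1 = (1, 1, -2, -1)ᵀ
v_2 = (-1, -2, 4, 1)ᵀ
v_3 = (1, 0, 0, 0)ᵀ

Let N = A − (3)·I. We want v_3 with N^3 v_3 = 0 but N^2 v_3 ≠ 0; then v_{j-1} := N · v_j for j = 3, …, 2.

Pick v_3 = (1, 0, 0, 0)ᵀ.
Then v_2 = N · v_3 = (-1, -2, 4, 1)ᵀ.
Then v_1 = N · v_2 = (1, 1, -2, -1)ᵀ.

Sanity check: (A − (3)·I) v_1 = (0, 0, 0, 0)ᵀ = 0. ✓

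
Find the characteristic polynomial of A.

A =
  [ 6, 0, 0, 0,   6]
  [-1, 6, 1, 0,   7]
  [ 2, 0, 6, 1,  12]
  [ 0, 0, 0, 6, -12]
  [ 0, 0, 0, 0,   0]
x^5 - 24*x^4 + 216*x^3 - 864*x^2 + 1296*x

Expanding det(x·I − A) (e.g. by cofactor expansion or by noting that A is similar to its Jordan form J, which has the same characteristic polynomial as A) gives
  χ_A(x) = x^5 - 24*x^4 + 216*x^3 - 864*x^2 + 1296*x
which factors as x*(x - 6)^4. The eigenvalues (with algebraic multiplicities) are λ = 0 with multiplicity 1, λ = 6 with multiplicity 4.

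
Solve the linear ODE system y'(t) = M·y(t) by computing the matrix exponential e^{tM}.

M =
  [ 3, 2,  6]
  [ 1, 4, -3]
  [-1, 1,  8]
e^{tM} =
  [-2*t*exp(5*t) + exp(5*t), 2*t*exp(5*t), 6*t*exp(5*t)]
  [t*exp(5*t), -t*exp(5*t) + exp(5*t), -3*t*exp(5*t)]
  [-t*exp(5*t), t*exp(5*t), 3*t*exp(5*t) + exp(5*t)]

Strategy: write M = P · J · P⁻¹ where J is a Jordan canonical form, so e^{tM} = P · e^{tJ} · P⁻¹, and e^{tJ} can be computed block-by-block.

M has Jordan form
J =
  [5, 1, 0]
  [0, 5, 0]
  [0, 0, 5]
(up to reordering of blocks).

Per-block formulas:
  For a 2×2 Jordan block J_2(5): exp(t · J_2(5)) = e^(5t)·(I + t·N), where N is the 2×2 nilpotent shift.
  For a 1×1 block at λ = 5: exp(t · [5]) = [e^(5t)].

After assembling e^{tJ} and conjugating by P, we get:

e^{tM} =
  [-2*t*exp(5*t) + exp(5*t), 2*t*exp(5*t), 6*t*exp(5*t)]
  [t*exp(5*t), -t*exp(5*t) + exp(5*t), -3*t*exp(5*t)]
  [-t*exp(5*t), t*exp(5*t), 3*t*exp(5*t) + exp(5*t)]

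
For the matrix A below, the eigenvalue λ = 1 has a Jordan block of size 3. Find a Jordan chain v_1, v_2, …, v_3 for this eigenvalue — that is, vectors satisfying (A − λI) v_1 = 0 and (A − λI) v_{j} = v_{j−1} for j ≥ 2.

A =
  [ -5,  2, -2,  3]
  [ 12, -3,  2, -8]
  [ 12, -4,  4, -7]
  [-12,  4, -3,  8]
A Jordan chain for λ = 1 of length 3:
v_1 = (1, -2, -2, 2)ᵀ
v_2 = (-2, 2, 3, -3)ᵀ
v_3 = (0, 0, 1, 0)ᵀ

Let N = A − (1)·I. We want v_3 with N^3 v_3 = 0 but N^2 v_3 ≠ 0; then v_{j-1} := N · v_j for j = 3, …, 2.

Pick v_3 = (0, 0, 1, 0)ᵀ.
Then v_2 = N · v_3 = (-2, 2, 3, -3)ᵀ.
Then v_1 = N · v_2 = (1, -2, -2, 2)ᵀ.

Sanity check: (A − (1)·I) v_1 = (0, 0, 0, 0)ᵀ = 0. ✓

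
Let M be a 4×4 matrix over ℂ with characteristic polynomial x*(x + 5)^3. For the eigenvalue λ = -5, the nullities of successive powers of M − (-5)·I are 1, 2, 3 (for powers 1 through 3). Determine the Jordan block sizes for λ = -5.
Block sizes for λ = -5: [3]

From the dimensions of kernels of powers, the number of Jordan blocks of size at least j is d_j − d_{j−1} where d_j = dim ker(N^j) (with d_0 = 0). Computing the differences gives [1, 1, 1].
The number of blocks of size exactly k is (#blocks of size ≥ k) − (#blocks of size ≥ k + 1), so the partition is: 1 block(s) of size 3.
In nonincreasing order the block sizes are [3].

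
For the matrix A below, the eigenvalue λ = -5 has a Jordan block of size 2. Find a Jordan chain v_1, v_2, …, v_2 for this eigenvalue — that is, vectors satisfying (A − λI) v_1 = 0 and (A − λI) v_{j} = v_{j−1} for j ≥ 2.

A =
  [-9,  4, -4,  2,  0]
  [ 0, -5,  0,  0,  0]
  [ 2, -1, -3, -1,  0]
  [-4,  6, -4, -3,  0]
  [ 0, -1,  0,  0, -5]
A Jordan chain for λ = -5 of length 2:
v_1 = (-4, 0, 2, -4, 0)ᵀ
v_2 = (1, 0, 0, 0, 0)ᵀ

Let N = A − (-5)·I. We want v_2 with N^2 v_2 = 0 but N^1 v_2 ≠ 0; then v_{j-1} := N · v_j for j = 2, …, 2.

Pick v_2 = (1, 0, 0, 0, 0)ᵀ.
Then v_1 = N · v_2 = (-4, 0, 2, -4, 0)ᵀ.

Sanity check: (A − (-5)·I) v_1 = (0, 0, 0, 0, 0)ᵀ = 0. ✓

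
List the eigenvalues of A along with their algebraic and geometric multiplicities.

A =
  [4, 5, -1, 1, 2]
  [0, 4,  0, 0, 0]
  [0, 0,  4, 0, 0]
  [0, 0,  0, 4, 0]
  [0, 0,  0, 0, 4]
λ = 4: alg = 5, geom = 4

Step 1 — factor the characteristic polynomial to read off the algebraic multiplicities:
  χ_A(x) = (x - 4)^5

Step 2 — compute geometric multiplicities via the rank-nullity identity g(λ) = n − rank(A − λI):
  rank(A − (4)·I) = 1, so dim ker(A − (4)·I) = n − 1 = 4

Summary:
  λ = 4: algebraic multiplicity = 5, geometric multiplicity = 4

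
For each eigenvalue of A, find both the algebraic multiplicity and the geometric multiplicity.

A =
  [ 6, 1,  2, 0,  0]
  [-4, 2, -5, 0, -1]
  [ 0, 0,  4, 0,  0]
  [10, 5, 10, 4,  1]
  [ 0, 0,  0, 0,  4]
λ = 4: alg = 5, geom = 2

Step 1 — factor the characteristic polynomial to read off the algebraic multiplicities:
  χ_A(x) = (x - 4)^5

Step 2 — compute geometric multiplicities via the rank-nullity identity g(λ) = n − rank(A − λI):
  rank(A − (4)·I) = 3, so dim ker(A − (4)·I) = n − 3 = 2

Summary:
  λ = 4: algebraic multiplicity = 5, geometric multiplicity = 2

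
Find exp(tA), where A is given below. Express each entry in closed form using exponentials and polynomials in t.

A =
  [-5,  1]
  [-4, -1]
e^{tA} =
  [-2*t*exp(-3*t) + exp(-3*t), t*exp(-3*t)]
  [-4*t*exp(-3*t), 2*t*exp(-3*t) + exp(-3*t)]

Strategy: write A = P · J · P⁻¹ where J is a Jordan canonical form, so e^{tA} = P · e^{tJ} · P⁻¹, and e^{tJ} can be computed block-by-block.

A has Jordan form
J =
  [-3,  1]
  [ 0, -3]
(up to reordering of blocks).

Per-block formulas:
  For a 2×2 Jordan block J_2(-3): exp(t · J_2(-3)) = e^(-3t)·(I + t·N), where N is the 2×2 nilpotent shift.

After assembling e^{tJ} and conjugating by P, we get:

e^{tA} =
  [-2*t*exp(-3*t) + exp(-3*t), t*exp(-3*t)]
  [-4*t*exp(-3*t), 2*t*exp(-3*t) + exp(-3*t)]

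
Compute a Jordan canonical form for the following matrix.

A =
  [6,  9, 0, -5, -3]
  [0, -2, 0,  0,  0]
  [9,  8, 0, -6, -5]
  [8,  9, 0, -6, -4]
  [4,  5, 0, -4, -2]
J_2(-2) ⊕ J_3(0)

The characteristic polynomial is
  det(x·I − A) = x^5 + 4*x^4 + 4*x^3 = x^3*(x + 2)^2

Eigenvalues and multiplicities (the geometric multiplicity of λ is n − rank(A − λI), which equals the number of Jordan blocks for λ):
  λ = -2: algebraic multiplicity = 2, geometric multiplicity = 1
  λ = 0: algebraic multiplicity = 3, geometric multiplicity = 1

Determining the block sizes for each eigenvalue:
  λ = -2: one block (gm = 1), so the single block has size am = 2 → block sizes [2]
  λ = 0: one block (gm = 1), so the single block has size am = 3 → block sizes [3]

Assembling the blocks gives a Jordan form
J =
  [-2,  1, 0, 0, 0]
  [ 0, -2, 0, 0, 0]
  [ 0,  0, 0, 1, 0]
  [ 0,  0, 0, 0, 1]
  [ 0,  0, 0, 0, 0]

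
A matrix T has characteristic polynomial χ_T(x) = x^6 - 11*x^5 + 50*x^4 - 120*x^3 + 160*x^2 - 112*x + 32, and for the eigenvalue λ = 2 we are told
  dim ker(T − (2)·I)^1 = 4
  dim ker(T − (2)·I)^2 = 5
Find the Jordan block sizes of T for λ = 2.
Block sizes for λ = 2: [2, 1, 1, 1]

From the dimensions of kernels of powers, the number of Jordan blocks of size at least j is d_j − d_{j−1} where d_j = dim ker(N^j) (with d_0 = 0). Computing the differences gives [4, 1].
The number of blocks of size exactly k is (#blocks of size ≥ k) − (#blocks of size ≥ k + 1), so the partition is: 3 block(s) of size 1, 1 block(s) of size 2.
In nonincreasing order the block sizes are [2, 1, 1, 1].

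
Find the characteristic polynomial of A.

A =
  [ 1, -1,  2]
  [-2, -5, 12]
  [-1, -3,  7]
x^3 - 3*x^2 + 3*x - 1

Expanding det(x·I − A) (e.g. by cofactor expansion or by noting that A is similar to its Jordan form J, which has the same characteristic polynomial as A) gives
  χ_A(x) = x^3 - 3*x^2 + 3*x - 1
which factors as (x - 1)^3. The eigenvalues (with algebraic multiplicities) are λ = 1 with multiplicity 3.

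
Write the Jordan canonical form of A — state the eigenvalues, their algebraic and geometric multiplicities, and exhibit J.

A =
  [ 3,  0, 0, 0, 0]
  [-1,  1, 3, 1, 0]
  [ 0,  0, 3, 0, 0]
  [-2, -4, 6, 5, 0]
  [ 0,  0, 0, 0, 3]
J_2(3) ⊕ J_1(3) ⊕ J_1(3) ⊕ J_1(3)

The characteristic polynomial is
  det(x·I − A) = x^5 - 15*x^4 + 90*x^3 - 270*x^2 + 405*x - 243 = (x - 3)^5

Eigenvalues and multiplicities (the geometric multiplicity of λ is n − rank(A − λI), which equals the number of Jordan blocks for λ):
  λ = 3: algebraic multiplicity = 5, geometric multiplicity = 4

Determining the block sizes for each eigenvalue:
  λ = 3: 4 blocks summing to 5 forces exactly one block of size 2 and the rest size 1 → block sizes [2, 1, 1, 1]

Assembling the blocks gives a Jordan form
J =
  [3, 1, 0, 0, 0]
  [0, 3, 0, 0, 0]
  [0, 0, 3, 0, 0]
  [0, 0, 0, 3, 0]
  [0, 0, 0, 0, 3]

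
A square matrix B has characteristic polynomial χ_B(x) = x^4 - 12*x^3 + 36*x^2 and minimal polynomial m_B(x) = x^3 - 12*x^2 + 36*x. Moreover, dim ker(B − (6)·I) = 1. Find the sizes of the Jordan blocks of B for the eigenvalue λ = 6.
Block sizes for λ = 6: [2]

Step 1 — from the characteristic polynomial, algebraic multiplicity of λ = 6 is 2. From dim ker(B − (6)·I) = 1, there are exactly 1 Jordan blocks for λ = 6.
Step 2 — from the minimal polynomial, the factor (x − 6)^2 tells us the largest block for λ = 6 has size 2.
Step 3 — with total size 2, 1 blocks, and largest block 2, the block sizes (in nonincreasing order) are [2].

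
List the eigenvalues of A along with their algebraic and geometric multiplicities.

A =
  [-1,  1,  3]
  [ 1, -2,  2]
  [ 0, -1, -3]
λ = -2: alg = 3, geom = 1

Step 1 — factor the characteristic polynomial to read off the algebraic multiplicities:
  χ_A(x) = (x + 2)^3

Step 2 — compute geometric multiplicities via the rank-nullity identity g(λ) = n − rank(A − λI):
  rank(A − (-2)·I) = 2, so dim ker(A − (-2)·I) = n − 2 = 1

Summary:
  λ = -2: algebraic multiplicity = 3, geometric multiplicity = 1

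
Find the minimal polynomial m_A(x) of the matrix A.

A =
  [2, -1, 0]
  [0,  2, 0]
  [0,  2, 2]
x^2 - 4*x + 4

The characteristic polynomial is χ_A(x) = (x - 2)^3, so the eigenvalues are known. The minimal polynomial is
  m_A(x) = Π_λ (x − λ)^{k_λ}
where k_λ is the size of the *largest* Jordan block for λ (equivalently, the smallest k with (A − λI)^k v = 0 for every generalised eigenvector v of λ).

  λ = 2: largest Jordan block has size 2, contributing (x − 2)^2

So m_A(x) = (x - 2)^2 = x^2 - 4*x + 4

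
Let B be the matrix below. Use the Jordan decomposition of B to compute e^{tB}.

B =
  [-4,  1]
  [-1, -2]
e^{tB} =
  [-t*exp(-3*t) + exp(-3*t), t*exp(-3*t)]
  [-t*exp(-3*t), t*exp(-3*t) + exp(-3*t)]

Strategy: write B = P · J · P⁻¹ where J is a Jordan canonical form, so e^{tB} = P · e^{tJ} · P⁻¹, and e^{tJ} can be computed block-by-block.

B has Jordan form
J =
  [-3,  1]
  [ 0, -3]
(up to reordering of blocks).

Per-block formulas:
  For a 2×2 Jordan block J_2(-3): exp(t · J_2(-3)) = e^(-3t)·(I + t·N), where N is the 2×2 nilpotent shift.

After assembling e^{tJ} and conjugating by P, we get:

e^{tB} =
  [-t*exp(-3*t) + exp(-3*t), t*exp(-3*t)]
  [-t*exp(-3*t), t*exp(-3*t) + exp(-3*t)]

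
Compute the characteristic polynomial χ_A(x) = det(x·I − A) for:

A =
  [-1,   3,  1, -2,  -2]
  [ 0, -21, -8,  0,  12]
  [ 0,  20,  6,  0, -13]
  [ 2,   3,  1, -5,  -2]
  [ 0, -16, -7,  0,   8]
x^5 + 13*x^4 + 66*x^3 + 162*x^2 + 189*x + 81

Expanding det(x·I − A) (e.g. by cofactor expansion or by noting that A is similar to its Jordan form J, which has the same characteristic polynomial as A) gives
  χ_A(x) = x^5 + 13*x^4 + 66*x^3 + 162*x^2 + 189*x + 81
which factors as (x + 1)*(x + 3)^4. The eigenvalues (with algebraic multiplicities) are λ = -3 with multiplicity 4, λ = -1 with multiplicity 1.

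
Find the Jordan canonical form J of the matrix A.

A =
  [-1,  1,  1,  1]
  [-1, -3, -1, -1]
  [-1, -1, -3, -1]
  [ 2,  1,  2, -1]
J_3(-2) ⊕ J_1(-2)

The characteristic polynomial is
  det(x·I − A) = x^4 + 8*x^3 + 24*x^2 + 32*x + 16 = (x + 2)^4

Eigenvalues and multiplicities (the geometric multiplicity of λ is n − rank(A − λI), which equals the number of Jordan blocks for λ):
  λ = -2: algebraic multiplicity = 4, geometric multiplicity = 2

Determining the block sizes for each eigenvalue:
  λ = -2: with am = 4 and gm = 2, the partition is not yet determined (e.g. several partitions of 4 into 2 parts exist). Let N = A − (-2)·I. Computing rank(N^1) = 2, rank(N^2) = 1, rank(N^3) = 0; the number of blocks of size ≥ j is rank(N^{j−1}) − rank(N^j), giving [2, 1, 1]. So we have 1 block(s) of size 3, 1 block(s) of size 1 → block sizes [3, 1]

Assembling the blocks gives a Jordan form
J =
  [-2,  1,  0,  0]
  [ 0, -2,  1,  0]
  [ 0,  0, -2,  0]
  [ 0,  0,  0, -2]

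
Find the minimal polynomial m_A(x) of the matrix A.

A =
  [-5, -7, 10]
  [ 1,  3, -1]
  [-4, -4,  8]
x^3 - 6*x^2 + 12*x - 8

The characteristic polynomial is χ_A(x) = (x - 2)^3, so the eigenvalues are known. The minimal polynomial is
  m_A(x) = Π_λ (x − λ)^{k_λ}
where k_λ is the size of the *largest* Jordan block for λ (equivalently, the smallest k with (A − λI)^k v = 0 for every generalised eigenvector v of λ).

  λ = 2: largest Jordan block has size 3, contributing (x − 2)^3

So m_A(x) = (x - 2)^3 = x^3 - 6*x^2 + 12*x - 8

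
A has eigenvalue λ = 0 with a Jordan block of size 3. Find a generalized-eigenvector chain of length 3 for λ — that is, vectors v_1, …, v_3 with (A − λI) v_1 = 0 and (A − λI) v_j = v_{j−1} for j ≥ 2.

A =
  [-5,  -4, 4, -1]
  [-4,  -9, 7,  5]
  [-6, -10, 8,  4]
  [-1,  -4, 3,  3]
A Jordan chain for λ = 0 of length 3:
v_1 = (-2, 2, 0, 2)ᵀ
v_2 = (-1, 5, 4, 3)ᵀ
v_3 = (1, -1, 0, 0)ᵀ

Let N = A − (0)·I. We want v_3 with N^3 v_3 = 0 but N^2 v_3 ≠ 0; then v_{j-1} := N · v_j for j = 3, …, 2.

Pick v_3 = (1, -1, 0, 0)ᵀ.
Then v_2 = N · v_3 = (-1, 5, 4, 3)ᵀ.
Then v_1 = N · v_2 = (-2, 2, 0, 2)ᵀ.

Sanity check: (A − (0)·I) v_1 = (0, 0, 0, 0)ᵀ = 0. ✓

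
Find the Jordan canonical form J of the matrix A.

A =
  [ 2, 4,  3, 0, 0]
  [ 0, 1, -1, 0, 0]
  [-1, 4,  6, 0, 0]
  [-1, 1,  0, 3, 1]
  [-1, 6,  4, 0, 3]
J_3(3) ⊕ J_2(3)

The characteristic polynomial is
  det(x·I − A) = x^5 - 15*x^4 + 90*x^3 - 270*x^2 + 405*x - 243 = (x - 3)^5

Eigenvalues and multiplicities (the geometric multiplicity of λ is n − rank(A − λI), which equals the number of Jordan blocks for λ):
  λ = 3: algebraic multiplicity = 5, geometric multiplicity = 2

Determining the block sizes for each eigenvalue:
  λ = 3: with am = 5 and gm = 2, the partition is not yet determined (e.g. several partitions of 5 into 2 parts exist). Let N = A − (3)·I. Computing rank(N^1) = 3, rank(N^2) = 1, rank(N^3) = 0; the number of blocks of size ≥ j is rank(N^{j−1}) − rank(N^j), giving [2, 2, 1]. So we have 1 block(s) of size 3, 1 block(s) of size 2 → block sizes [3, 2]

Assembling the blocks gives a Jordan form
J =
  [3, 1, 0, 0, 0]
  [0, 3, 1, 0, 0]
  [0, 0, 3, 0, 0]
  [0, 0, 0, 3, 1]
  [0, 0, 0, 0, 3]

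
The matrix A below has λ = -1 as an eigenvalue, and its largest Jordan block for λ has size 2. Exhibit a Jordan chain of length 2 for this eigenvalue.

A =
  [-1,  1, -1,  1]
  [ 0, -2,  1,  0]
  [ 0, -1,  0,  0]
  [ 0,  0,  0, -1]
A Jordan chain for λ = -1 of length 2:
v_1 = (1, -1, -1, 0)ᵀ
v_2 = (0, 1, 0, 0)ᵀ

Let N = A − (-1)·I. We want v_2 with N^2 v_2 = 0 but N^1 v_2 ≠ 0; then v_{j-1} := N · v_j for j = 2, …, 2.

Pick v_2 = (0, 1, 0, 0)ᵀ.
Then v_1 = N · v_2 = (1, -1, -1, 0)ᵀ.

Sanity check: (A − (-1)·I) v_1 = (0, 0, 0, 0)ᵀ = 0. ✓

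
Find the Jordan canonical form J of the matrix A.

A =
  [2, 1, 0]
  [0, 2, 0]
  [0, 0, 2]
J_2(2) ⊕ J_1(2)

The characteristic polynomial is
  det(x·I − A) = x^3 - 6*x^2 + 12*x - 8 = (x - 2)^3

Eigenvalues and multiplicities (the geometric multiplicity of λ is n − rank(A − λI), which equals the number of Jordan blocks for λ):
  λ = 2: algebraic multiplicity = 3, geometric multiplicity = 2

Determining the block sizes for each eigenvalue:
  λ = 2: 2 blocks summing to 3 forces exactly one block of size 2 and the rest size 1 → block sizes [2, 1]

Assembling the blocks gives a Jordan form
J =
  [2, 1, 0]
  [0, 2, 0]
  [0, 0, 2]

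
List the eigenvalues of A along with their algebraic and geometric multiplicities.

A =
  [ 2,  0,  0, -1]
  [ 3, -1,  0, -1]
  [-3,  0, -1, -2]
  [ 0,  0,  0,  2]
λ = -1: alg = 2, geom = 2; λ = 2: alg = 2, geom = 1

Step 1 — factor the characteristic polynomial to read off the algebraic multiplicities:
  χ_A(x) = (x - 2)^2*(x + 1)^2

Step 2 — compute geometric multiplicities via the rank-nullity identity g(λ) = n − rank(A − λI):
  rank(A − (-1)·I) = 2, so dim ker(A − (-1)·I) = n − 2 = 2
  rank(A − (2)·I) = 3, so dim ker(A − (2)·I) = n − 3 = 1

Summary:
  λ = -1: algebraic multiplicity = 2, geometric multiplicity = 2
  λ = 2: algebraic multiplicity = 2, geometric multiplicity = 1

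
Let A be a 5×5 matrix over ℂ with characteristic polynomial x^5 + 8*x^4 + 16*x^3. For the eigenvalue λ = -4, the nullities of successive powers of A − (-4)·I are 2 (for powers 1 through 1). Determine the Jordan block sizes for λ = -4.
Block sizes for λ = -4: [1, 1]

From the dimensions of kernels of powers, the number of Jordan blocks of size at least j is d_j − d_{j−1} where d_j = dim ker(N^j) (with d_0 = 0). Computing the differences gives [2].
The number of blocks of size exactly k is (#blocks of size ≥ k) − (#blocks of size ≥ k + 1), so the partition is: 2 block(s) of size 1.
In nonincreasing order the block sizes are [1, 1].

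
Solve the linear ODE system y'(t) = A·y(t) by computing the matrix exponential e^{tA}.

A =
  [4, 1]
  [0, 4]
e^{tA} =
  [exp(4*t), t*exp(4*t)]
  [0, exp(4*t)]

Strategy: write A = P · J · P⁻¹ where J is a Jordan canonical form, so e^{tA} = P · e^{tJ} · P⁻¹, and e^{tJ} can be computed block-by-block.

A has Jordan form
J =
  [4, 1]
  [0, 4]
(up to reordering of blocks).

Per-block formulas:
  For a 2×2 Jordan block J_2(4): exp(t · J_2(4)) = e^(4t)·(I + t·N), where N is the 2×2 nilpotent shift.

After assembling e^{tJ} and conjugating by P, we get:

e^{tA} =
  [exp(4*t), t*exp(4*t)]
  [0, exp(4*t)]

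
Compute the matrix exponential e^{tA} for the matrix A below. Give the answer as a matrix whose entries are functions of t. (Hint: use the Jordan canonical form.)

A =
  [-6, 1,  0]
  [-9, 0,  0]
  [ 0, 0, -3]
e^{tA} =
  [-3*t*exp(-3*t) + exp(-3*t), t*exp(-3*t), 0]
  [-9*t*exp(-3*t), 3*t*exp(-3*t) + exp(-3*t), 0]
  [0, 0, exp(-3*t)]

Strategy: write A = P · J · P⁻¹ where J is a Jordan canonical form, so e^{tA} = P · e^{tJ} · P⁻¹, and e^{tJ} can be computed block-by-block.

A has Jordan form
J =
  [-3,  1,  0]
  [ 0, -3,  0]
  [ 0,  0, -3]
(up to reordering of blocks).

Per-block formulas:
  For a 2×2 Jordan block J_2(-3): exp(t · J_2(-3)) = e^(-3t)·(I + t·N), where N is the 2×2 nilpotent shift.
  For a 1×1 block at λ = -3: exp(t · [-3]) = [e^(-3t)].

After assembling e^{tJ} and conjugating by P, we get:

e^{tA} =
  [-3*t*exp(-3*t) + exp(-3*t), t*exp(-3*t), 0]
  [-9*t*exp(-3*t), 3*t*exp(-3*t) + exp(-3*t), 0]
  [0, 0, exp(-3*t)]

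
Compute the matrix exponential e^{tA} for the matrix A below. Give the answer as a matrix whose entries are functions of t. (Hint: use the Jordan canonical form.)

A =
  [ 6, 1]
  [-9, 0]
e^{tA} =
  [3*t*exp(3*t) + exp(3*t), t*exp(3*t)]
  [-9*t*exp(3*t), -3*t*exp(3*t) + exp(3*t)]

Strategy: write A = P · J · P⁻¹ where J is a Jordan canonical form, so e^{tA} = P · e^{tJ} · P⁻¹, and e^{tJ} can be computed block-by-block.

A has Jordan form
J =
  [3, 1]
  [0, 3]
(up to reordering of blocks).

Per-block formulas:
  For a 2×2 Jordan block J_2(3): exp(t · J_2(3)) = e^(3t)·(I + t·N), where N is the 2×2 nilpotent shift.

After assembling e^{tJ} and conjugating by P, we get:

e^{tA} =
  [3*t*exp(3*t) + exp(3*t), t*exp(3*t)]
  [-9*t*exp(3*t), -3*t*exp(3*t) + exp(3*t)]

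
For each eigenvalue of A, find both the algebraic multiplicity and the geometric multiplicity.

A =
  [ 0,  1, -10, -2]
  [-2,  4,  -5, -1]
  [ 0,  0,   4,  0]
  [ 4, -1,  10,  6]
λ = 3: alg = 2, geom = 1; λ = 4: alg = 2, geom = 2

Step 1 — factor the characteristic polynomial to read off the algebraic multiplicities:
  χ_A(x) = (x - 4)^2*(x - 3)^2

Step 2 — compute geometric multiplicities via the rank-nullity identity g(λ) = n − rank(A − λI):
  rank(A − (3)·I) = 3, so dim ker(A − (3)·I) = n − 3 = 1
  rank(A − (4)·I) = 2, so dim ker(A − (4)·I) = n − 2 = 2

Summary:
  λ = 3: algebraic multiplicity = 2, geometric multiplicity = 1
  λ = 4: algebraic multiplicity = 2, geometric multiplicity = 2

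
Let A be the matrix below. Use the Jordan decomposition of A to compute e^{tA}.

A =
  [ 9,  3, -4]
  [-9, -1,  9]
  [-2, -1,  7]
e^{tA} =
  [-3*t^2*exp(5*t)/2 + 4*t*exp(5*t) + exp(5*t), -t^2*exp(5*t) + 3*t*exp(5*t), 3*t^2*exp(5*t)/2 - 4*t*exp(5*t)]
  [-9*t*exp(5*t), -6*t*exp(5*t) + exp(5*t), 9*t*exp(5*t)]
  [-3*t^2*exp(5*t)/2 - 2*t*exp(5*t), -t^2*exp(5*t) - t*exp(5*t), 3*t^2*exp(5*t)/2 + 2*t*exp(5*t) + exp(5*t)]

Strategy: write A = P · J · P⁻¹ where J is a Jordan canonical form, so e^{tA} = P · e^{tJ} · P⁻¹, and e^{tJ} can be computed block-by-block.

A has Jordan form
J =
  [5, 1, 0]
  [0, 5, 1]
  [0, 0, 5]
(up to reordering of blocks).

Per-block formulas:
  For a 3×3 Jordan block J_3(5): exp(t · J_3(5)) = e^(5t)·(I + t·N + (t^2/2)·N^2), where N is the 3×3 nilpotent shift.

After assembling e^{tJ} and conjugating by P, we get:

e^{tA} =
  [-3*t^2*exp(5*t)/2 + 4*t*exp(5*t) + exp(5*t), -t^2*exp(5*t) + 3*t*exp(5*t), 3*t^2*exp(5*t)/2 - 4*t*exp(5*t)]
  [-9*t*exp(5*t), -6*t*exp(5*t) + exp(5*t), 9*t*exp(5*t)]
  [-3*t^2*exp(5*t)/2 - 2*t*exp(5*t), -t^2*exp(5*t) - t*exp(5*t), 3*t^2*exp(5*t)/2 + 2*t*exp(5*t) + exp(5*t)]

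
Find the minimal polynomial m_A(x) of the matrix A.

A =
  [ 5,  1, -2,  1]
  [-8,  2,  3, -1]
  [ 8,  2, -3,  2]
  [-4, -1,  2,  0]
x^3 - 3*x^2 + 3*x - 1

The characteristic polynomial is χ_A(x) = (x - 1)^4, so the eigenvalues are known. The minimal polynomial is
  m_A(x) = Π_λ (x − λ)^{k_λ}
where k_λ is the size of the *largest* Jordan block for λ (equivalently, the smallest k with (A − λI)^k v = 0 for every generalised eigenvector v of λ).

  λ = 1: largest Jordan block has size 3, contributing (x − 1)^3

So m_A(x) = (x - 1)^3 = x^3 - 3*x^2 + 3*x - 1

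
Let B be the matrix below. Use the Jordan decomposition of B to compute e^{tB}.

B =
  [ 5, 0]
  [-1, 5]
e^{tB} =
  [exp(5*t), 0]
  [-t*exp(5*t), exp(5*t)]

Strategy: write B = P · J · P⁻¹ where J is a Jordan canonical form, so e^{tB} = P · e^{tJ} · P⁻¹, and e^{tJ} can be computed block-by-block.

B has Jordan form
J =
  [5, 1]
  [0, 5]
(up to reordering of blocks).

Per-block formulas:
  For a 2×2 Jordan block J_2(5): exp(t · J_2(5)) = e^(5t)·(I + t·N), where N is the 2×2 nilpotent shift.

After assembling e^{tJ} and conjugating by P, we get:

e^{tB} =
  [exp(5*t), 0]
  [-t*exp(5*t), exp(5*t)]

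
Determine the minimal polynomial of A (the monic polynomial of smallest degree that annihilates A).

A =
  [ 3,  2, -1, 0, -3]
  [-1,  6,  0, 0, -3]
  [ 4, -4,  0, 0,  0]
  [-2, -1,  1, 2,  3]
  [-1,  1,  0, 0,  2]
x^4 - 11*x^3 + 42*x^2 - 68*x + 40

The characteristic polynomial is χ_A(x) = (x - 5)*(x - 2)^4, so the eigenvalues are known. The minimal polynomial is
  m_A(x) = Π_λ (x − λ)^{k_λ}
where k_λ is the size of the *largest* Jordan block for λ (equivalently, the smallest k with (A − λI)^k v = 0 for every generalised eigenvector v of λ).

  λ = 2: largest Jordan block has size 3, contributing (x − 2)^3
  λ = 5: largest Jordan block has size 1, contributing (x − 5)

So m_A(x) = (x - 5)*(x - 2)^3 = x^4 - 11*x^3 + 42*x^2 - 68*x + 40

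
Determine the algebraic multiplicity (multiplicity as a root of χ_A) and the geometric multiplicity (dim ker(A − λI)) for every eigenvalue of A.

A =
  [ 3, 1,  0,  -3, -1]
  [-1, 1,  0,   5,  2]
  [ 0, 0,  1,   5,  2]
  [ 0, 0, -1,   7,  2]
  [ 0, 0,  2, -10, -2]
λ = 2: alg = 5, geom = 2

Step 1 — factor the characteristic polynomial to read off the algebraic multiplicities:
  χ_A(x) = (x - 2)^5

Step 2 — compute geometric multiplicities via the rank-nullity identity g(λ) = n − rank(A − λI):
  rank(A − (2)·I) = 3, so dim ker(A − (2)·I) = n − 3 = 2

Summary:
  λ = 2: algebraic multiplicity = 5, geometric multiplicity = 2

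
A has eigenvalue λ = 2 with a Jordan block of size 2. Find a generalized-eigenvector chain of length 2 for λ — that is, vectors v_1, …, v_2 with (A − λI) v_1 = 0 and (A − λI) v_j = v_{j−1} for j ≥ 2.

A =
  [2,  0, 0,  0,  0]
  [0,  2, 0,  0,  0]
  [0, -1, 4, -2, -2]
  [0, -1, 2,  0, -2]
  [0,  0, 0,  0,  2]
A Jordan chain for λ = 2 of length 2:
v_1 = (0, 0, -1, -1, 0)ᵀ
v_2 = (0, 1, 0, 0, 0)ᵀ

Let N = A − (2)·I. We want v_2 with N^2 v_2 = 0 but N^1 v_2 ≠ 0; then v_{j-1} := N · v_j for j = 2, …, 2.

Pick v_2 = (0, 1, 0, 0, 0)ᵀ.
Then v_1 = N · v_2 = (0, 0, -1, -1, 0)ᵀ.

Sanity check: (A − (2)·I) v_1 = (0, 0, 0, 0, 0)ᵀ = 0. ✓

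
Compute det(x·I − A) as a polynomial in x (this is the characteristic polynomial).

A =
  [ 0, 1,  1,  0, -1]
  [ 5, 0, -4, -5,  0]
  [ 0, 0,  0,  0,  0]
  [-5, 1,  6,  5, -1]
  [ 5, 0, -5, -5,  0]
x^5 - 5*x^4

Expanding det(x·I − A) (e.g. by cofactor expansion or by noting that A is similar to its Jordan form J, which has the same characteristic polynomial as A) gives
  χ_A(x) = x^5 - 5*x^4
which factors as x^4*(x - 5). The eigenvalues (with algebraic multiplicities) are λ = 0 with multiplicity 4, λ = 5 with multiplicity 1.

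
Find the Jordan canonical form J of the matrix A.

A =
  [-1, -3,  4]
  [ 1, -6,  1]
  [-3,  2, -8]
J_3(-5)

The characteristic polynomial is
  det(x·I − A) = x^3 + 15*x^2 + 75*x + 125 = (x + 5)^3

Eigenvalues and multiplicities (the geometric multiplicity of λ is n − rank(A − λI), which equals the number of Jordan blocks for λ):
  λ = -5: algebraic multiplicity = 3, geometric multiplicity = 1

Determining the block sizes for each eigenvalue:
  λ = -5: one block (gm = 1), so the single block has size am = 3 → block sizes [3]

Assembling the blocks gives a Jordan form
J =
  [-5,  1,  0]
  [ 0, -5,  1]
  [ 0,  0, -5]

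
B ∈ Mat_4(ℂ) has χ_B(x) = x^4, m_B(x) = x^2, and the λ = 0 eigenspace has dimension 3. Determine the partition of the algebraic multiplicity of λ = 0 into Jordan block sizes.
Block sizes for λ = 0: [2, 1, 1]

Step 1 — from the characteristic polynomial, algebraic multiplicity of λ = 0 is 4. From dim ker(B − (0)·I) = 3, there are exactly 3 Jordan blocks for λ = 0.
Step 2 — from the minimal polynomial, the factor (x − 0)^2 tells us the largest block for λ = 0 has size 2.
Step 3 — with total size 4, 3 blocks, and largest block 2, the block sizes (in nonincreasing order) are [2, 1, 1].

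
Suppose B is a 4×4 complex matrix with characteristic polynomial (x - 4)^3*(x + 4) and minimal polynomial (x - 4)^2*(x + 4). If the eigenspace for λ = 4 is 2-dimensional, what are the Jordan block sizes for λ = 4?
Block sizes for λ = 4: [2, 1]

Step 1 — from the characteristic polynomial, algebraic multiplicity of λ = 4 is 3. From dim ker(B − (4)·I) = 2, there are exactly 2 Jordan blocks for λ = 4.
Step 2 — from the minimal polynomial, the factor (x − 4)^2 tells us the largest block for λ = 4 has size 2.
Step 3 — with total size 3, 2 blocks, and largest block 2, the block sizes (in nonincreasing order) are [2, 1].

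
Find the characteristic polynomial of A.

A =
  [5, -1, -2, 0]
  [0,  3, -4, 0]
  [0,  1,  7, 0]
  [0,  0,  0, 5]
x^4 - 20*x^3 + 150*x^2 - 500*x + 625

Expanding det(x·I − A) (e.g. by cofactor expansion or by noting that A is similar to its Jordan form J, which has the same characteristic polynomial as A) gives
  χ_A(x) = x^4 - 20*x^3 + 150*x^2 - 500*x + 625
which factors as (x - 5)^4. The eigenvalues (with algebraic multiplicities) are λ = 5 with multiplicity 4.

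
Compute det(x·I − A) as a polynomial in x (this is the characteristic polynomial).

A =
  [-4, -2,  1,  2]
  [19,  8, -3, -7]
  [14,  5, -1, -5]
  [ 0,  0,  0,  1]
x^4 - 4*x^3 + 6*x^2 - 4*x + 1

Expanding det(x·I − A) (e.g. by cofactor expansion or by noting that A is similar to its Jordan form J, which has the same characteristic polynomial as A) gives
  χ_A(x) = x^4 - 4*x^3 + 6*x^2 - 4*x + 1
which factors as (x - 1)^4. The eigenvalues (with algebraic multiplicities) are λ = 1 with multiplicity 4.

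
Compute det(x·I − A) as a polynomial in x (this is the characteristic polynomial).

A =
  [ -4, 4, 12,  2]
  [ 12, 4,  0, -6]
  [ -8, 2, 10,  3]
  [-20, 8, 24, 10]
x^4 - 20*x^3 + 148*x^2 - 480*x + 576

Expanding det(x·I − A) (e.g. by cofactor expansion or by noting that A is similar to its Jordan form J, which has the same characteristic polynomial as A) gives
  χ_A(x) = x^4 - 20*x^3 + 148*x^2 - 480*x + 576
which factors as (x - 6)^2*(x - 4)^2. The eigenvalues (with algebraic multiplicities) are λ = 4 with multiplicity 2, λ = 6 with multiplicity 2.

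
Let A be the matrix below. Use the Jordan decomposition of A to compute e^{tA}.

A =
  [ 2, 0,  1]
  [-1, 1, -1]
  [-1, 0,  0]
e^{tA} =
  [t*exp(t) + exp(t), 0, t*exp(t)]
  [-t*exp(t), exp(t), -t*exp(t)]
  [-t*exp(t), 0, -t*exp(t) + exp(t)]

Strategy: write A = P · J · P⁻¹ where J is a Jordan canonical form, so e^{tA} = P · e^{tJ} · P⁻¹, and e^{tJ} can be computed block-by-block.

A has Jordan form
J =
  [1, 1, 0]
  [0, 1, 0]
  [0, 0, 1]
(up to reordering of blocks).

Per-block formulas:
  For a 2×2 Jordan block J_2(1): exp(t · J_2(1)) = e^(1t)·(I + t·N), where N is the 2×2 nilpotent shift.
  For a 1×1 block at λ = 1: exp(t · [1]) = [e^(1t)].

After assembling e^{tJ} and conjugating by P, we get:

e^{tA} =
  [t*exp(t) + exp(t), 0, t*exp(t)]
  [-t*exp(t), exp(t), -t*exp(t)]
  [-t*exp(t), 0, -t*exp(t) + exp(t)]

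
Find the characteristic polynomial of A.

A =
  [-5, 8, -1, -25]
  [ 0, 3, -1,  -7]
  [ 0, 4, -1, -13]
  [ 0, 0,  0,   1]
x^4 + 2*x^3 - 12*x^2 + 14*x - 5

Expanding det(x·I − A) (e.g. by cofactor expansion or by noting that A is similar to its Jordan form J, which has the same characteristic polynomial as A) gives
  χ_A(x) = x^4 + 2*x^3 - 12*x^2 + 14*x - 5
which factors as (x - 1)^3*(x + 5). The eigenvalues (with algebraic multiplicities) are λ = -5 with multiplicity 1, λ = 1 with multiplicity 3.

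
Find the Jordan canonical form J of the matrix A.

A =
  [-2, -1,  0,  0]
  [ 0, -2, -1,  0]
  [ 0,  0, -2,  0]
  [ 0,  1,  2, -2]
J_3(-2) ⊕ J_1(-2)

The characteristic polynomial is
  det(x·I − A) = x^4 + 8*x^3 + 24*x^2 + 32*x + 16 = (x + 2)^4

Eigenvalues and multiplicities (the geometric multiplicity of λ is n − rank(A − λI), which equals the number of Jordan blocks for λ):
  λ = -2: algebraic multiplicity = 4, geometric multiplicity = 2

Determining the block sizes for each eigenvalue:
  λ = -2: with am = 4 and gm = 2, the partition is not yet determined (e.g. several partitions of 4 into 2 parts exist). Let N = A − (-2)·I. Computing rank(N^1) = 2, rank(N^2) = 1, rank(N^3) = 0; the number of blocks of size ≥ j is rank(N^{j−1}) − rank(N^j), giving [2, 1, 1]. So we have 1 block(s) of size 3, 1 block(s) of size 1 → block sizes [3, 1]

Assembling the blocks gives a Jordan form
J =
  [-2,  1,  0,  0]
  [ 0, -2,  1,  0]
  [ 0,  0, -2,  0]
  [ 0,  0,  0, -2]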